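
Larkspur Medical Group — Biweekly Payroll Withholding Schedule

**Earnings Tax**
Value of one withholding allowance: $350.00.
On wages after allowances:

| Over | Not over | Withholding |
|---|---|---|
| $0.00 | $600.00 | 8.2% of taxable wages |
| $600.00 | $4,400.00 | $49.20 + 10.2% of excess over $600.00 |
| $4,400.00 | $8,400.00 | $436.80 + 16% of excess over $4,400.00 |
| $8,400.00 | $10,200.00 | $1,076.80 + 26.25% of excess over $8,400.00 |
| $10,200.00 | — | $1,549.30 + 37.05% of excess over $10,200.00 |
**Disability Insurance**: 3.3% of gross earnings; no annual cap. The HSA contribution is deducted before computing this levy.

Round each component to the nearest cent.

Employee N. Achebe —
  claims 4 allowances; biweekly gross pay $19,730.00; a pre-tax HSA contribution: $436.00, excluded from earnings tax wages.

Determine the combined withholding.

Earnings Tax: taxable = $19,730.00 − $436.00 − 4×$350.00 = $17,894.00
  $1,549.30 + 37.05% × ($17,894.00 − $10,200.00) = $1,549.30 + 37.05% × $7,694.00 = $4,399.93
Disability Insurance: 3.3% × $19,294.00 = $636.70
Total: $4,399.93 + $636.70 = $5,036.63

$5,036.63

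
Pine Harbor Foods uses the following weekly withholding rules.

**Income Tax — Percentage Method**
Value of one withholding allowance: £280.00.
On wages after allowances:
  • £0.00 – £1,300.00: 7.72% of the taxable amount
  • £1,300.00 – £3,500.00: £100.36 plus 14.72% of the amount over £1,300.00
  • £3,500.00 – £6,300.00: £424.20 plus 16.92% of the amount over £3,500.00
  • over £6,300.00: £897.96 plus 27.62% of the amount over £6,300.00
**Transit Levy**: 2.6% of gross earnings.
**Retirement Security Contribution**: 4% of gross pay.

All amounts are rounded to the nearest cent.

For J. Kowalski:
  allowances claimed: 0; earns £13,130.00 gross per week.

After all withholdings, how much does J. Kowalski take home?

£9,479.01

Income Tax: taxable = £13,130.00
  £897.96 + 27.62% × (£13,130.00 − £6,300.00) = £897.96 + 27.62% × £6,830.00 = £2,784.41
Transit Levy: 2.6% × £13,130.00 = £341.38
Retirement Security Contribution: 4% × £13,130.00 = £525.20
Total withheld: £2,784.41 + £341.38 + £525.20 = £3,650.99
Net pay: £13,130.00 − £3,650.99 = £9,479.01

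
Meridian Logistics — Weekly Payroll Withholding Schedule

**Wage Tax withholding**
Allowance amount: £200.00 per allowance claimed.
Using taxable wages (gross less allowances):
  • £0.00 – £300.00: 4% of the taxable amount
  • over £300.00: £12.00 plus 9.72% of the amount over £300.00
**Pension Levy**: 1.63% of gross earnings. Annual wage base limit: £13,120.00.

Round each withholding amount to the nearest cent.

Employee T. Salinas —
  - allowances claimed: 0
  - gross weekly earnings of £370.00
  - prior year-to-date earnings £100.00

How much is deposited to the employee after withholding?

£345.17

Wage Tax: taxable = £370.00
  £12.00 + 9.72% × (£370.00 − £300.00) = £12.00 + 9.72% × £70.00 = £18.80
Pension Levy: 1.63% × £370.00 = £6.03
Total withheld: £18.80 + £6.03 = £24.83
Net pay: £370.00 − £24.83 = £345.17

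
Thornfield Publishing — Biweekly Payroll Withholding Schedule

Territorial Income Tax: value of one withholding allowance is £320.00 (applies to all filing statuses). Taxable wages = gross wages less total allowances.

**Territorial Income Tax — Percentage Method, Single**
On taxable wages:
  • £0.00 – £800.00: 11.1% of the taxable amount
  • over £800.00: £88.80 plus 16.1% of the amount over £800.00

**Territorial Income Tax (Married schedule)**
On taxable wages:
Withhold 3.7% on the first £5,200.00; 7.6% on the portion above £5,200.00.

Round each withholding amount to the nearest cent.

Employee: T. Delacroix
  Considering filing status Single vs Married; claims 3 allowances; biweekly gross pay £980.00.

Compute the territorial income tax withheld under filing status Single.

£2.22

Territorial Income Tax (Single): taxable = £980.00 − 3×£320.00 = £20.00
  11.1% × £20.00 = £2.22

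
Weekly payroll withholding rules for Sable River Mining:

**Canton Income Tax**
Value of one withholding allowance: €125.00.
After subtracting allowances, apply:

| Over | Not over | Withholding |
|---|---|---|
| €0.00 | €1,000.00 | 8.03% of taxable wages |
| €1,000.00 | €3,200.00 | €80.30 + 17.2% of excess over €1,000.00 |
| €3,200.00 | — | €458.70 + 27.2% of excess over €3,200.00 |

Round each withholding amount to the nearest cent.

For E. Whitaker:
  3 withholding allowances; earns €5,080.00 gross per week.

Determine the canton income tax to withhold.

Canton Income Tax: taxable = €5,080.00 − 3×€125.00 = €4,705.00
  €458.70 + 27.2% × (€4,705.00 − €3,200.00) = €458.70 + 27.2% × €1,505.00 = €868.06

€868.06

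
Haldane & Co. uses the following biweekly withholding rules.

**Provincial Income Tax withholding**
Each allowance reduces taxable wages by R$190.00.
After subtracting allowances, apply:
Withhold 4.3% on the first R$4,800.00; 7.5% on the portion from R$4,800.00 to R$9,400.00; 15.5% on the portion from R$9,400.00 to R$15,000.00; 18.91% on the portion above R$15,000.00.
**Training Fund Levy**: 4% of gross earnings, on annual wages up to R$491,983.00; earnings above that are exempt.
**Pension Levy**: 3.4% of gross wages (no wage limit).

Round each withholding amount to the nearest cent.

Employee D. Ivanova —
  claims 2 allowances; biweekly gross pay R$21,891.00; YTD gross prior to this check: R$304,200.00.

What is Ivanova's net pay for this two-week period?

Provincial Income Tax: taxable = R$21,891.00 − 2×R$190.00 = R$21,511.00
  R$1,419.40 + 18.91% × (R$21,511.00 − R$15,000.00) = R$1,419.40 + 18.91% × R$6,511.00 = R$2,650.63
Training Fund Levy: 4% × R$21,891.00 = R$875.64
Pension Levy: 3.4% × R$21,891.00 = R$744.29
Total withheld: R$2,650.63 + R$875.64 + R$744.29 = R$4,270.56
Net pay: R$21,891.00 − R$4,270.56 = R$17,620.44

R$17,620.44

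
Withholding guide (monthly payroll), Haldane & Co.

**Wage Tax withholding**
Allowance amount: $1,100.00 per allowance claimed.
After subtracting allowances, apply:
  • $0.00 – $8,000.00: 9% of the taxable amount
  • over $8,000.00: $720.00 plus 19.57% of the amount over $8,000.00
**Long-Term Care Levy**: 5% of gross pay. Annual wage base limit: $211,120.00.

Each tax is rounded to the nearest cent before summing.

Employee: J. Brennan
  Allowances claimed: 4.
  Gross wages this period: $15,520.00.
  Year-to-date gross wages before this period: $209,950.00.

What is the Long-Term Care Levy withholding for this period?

Long-Term Care Levy: cap $211,120.00 − YTD $209,950.00 = $1,170.00 subject; 5% × $1,170.00 = $58.50

$58.50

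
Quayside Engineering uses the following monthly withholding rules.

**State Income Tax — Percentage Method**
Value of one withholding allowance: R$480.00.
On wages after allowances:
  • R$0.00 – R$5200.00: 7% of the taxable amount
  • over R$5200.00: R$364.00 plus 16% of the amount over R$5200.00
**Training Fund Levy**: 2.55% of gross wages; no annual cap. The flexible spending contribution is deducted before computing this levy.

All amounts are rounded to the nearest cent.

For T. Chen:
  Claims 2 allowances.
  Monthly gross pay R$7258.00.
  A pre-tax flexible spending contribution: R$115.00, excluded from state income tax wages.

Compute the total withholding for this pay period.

State Income Tax: taxable = R$7258.00 − R$115.00 − 2×R$480.00 = R$6183.00
  R$364.00 + 16% × (R$6183.00 − R$5200.00) = R$364.00 + 16% × R$983.00 = R$521.28
Training Fund Levy: 2.55% × R$7143.00 = R$182.15
Total: R$521.28 + R$182.15 = R$703.43

R$703.43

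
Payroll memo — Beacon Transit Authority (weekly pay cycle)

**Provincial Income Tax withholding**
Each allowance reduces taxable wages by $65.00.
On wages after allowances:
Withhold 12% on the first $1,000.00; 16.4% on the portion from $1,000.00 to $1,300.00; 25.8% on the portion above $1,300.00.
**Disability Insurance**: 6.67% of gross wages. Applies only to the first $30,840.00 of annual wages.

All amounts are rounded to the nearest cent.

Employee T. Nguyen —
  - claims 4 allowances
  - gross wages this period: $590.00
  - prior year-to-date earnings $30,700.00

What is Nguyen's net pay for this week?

$541.06

Provincial Income Tax: taxable = $590.00 − 4×$65.00 = $330.00
  12% × $330.00 = $39.60
Disability Insurance: cap $30,840.00 − YTD $30,700.00 = $140.00 subject; 6.67% × $140.00 = $9.34
Total withheld: $39.60 + $9.34 = $48.94
Net pay: $590.00 − $48.94 = $541.06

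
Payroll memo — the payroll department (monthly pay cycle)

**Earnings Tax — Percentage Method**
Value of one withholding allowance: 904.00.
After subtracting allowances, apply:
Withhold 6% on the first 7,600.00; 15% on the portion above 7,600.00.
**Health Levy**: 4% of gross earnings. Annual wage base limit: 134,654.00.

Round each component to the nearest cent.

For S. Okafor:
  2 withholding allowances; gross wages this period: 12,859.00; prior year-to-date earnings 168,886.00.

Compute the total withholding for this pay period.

Earnings Tax: taxable = 12,859.00 − 2×904.00 = 11,051.00
  456.00 + 15% × (11,051.00 − 7,600.00) = 456.00 + 15% × 3,451.00 = 973.65
Health Levy: YTD 168,886.00 ≥ cap 134,654.00 → 0.00
Total: 973.65 + 0.00 = 973.65

973.65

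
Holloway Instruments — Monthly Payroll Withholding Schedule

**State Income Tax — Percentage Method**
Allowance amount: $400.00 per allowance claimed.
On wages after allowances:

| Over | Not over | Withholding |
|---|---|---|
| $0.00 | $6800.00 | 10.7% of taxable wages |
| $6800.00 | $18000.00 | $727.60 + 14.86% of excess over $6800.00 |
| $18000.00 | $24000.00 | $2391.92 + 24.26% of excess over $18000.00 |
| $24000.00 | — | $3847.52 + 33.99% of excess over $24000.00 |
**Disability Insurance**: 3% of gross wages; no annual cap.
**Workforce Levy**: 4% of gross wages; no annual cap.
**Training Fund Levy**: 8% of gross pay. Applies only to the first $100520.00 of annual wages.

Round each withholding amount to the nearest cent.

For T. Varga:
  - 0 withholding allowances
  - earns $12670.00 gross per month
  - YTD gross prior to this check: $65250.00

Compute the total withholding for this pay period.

State Income Tax: taxable = $12670.00
  $727.60 + 14.86% × ($12670.00 − $6800.00) = $727.60 + 14.86% × $5870.00 = $1599.88
Disability Insurance: 3% × $12670.00 = $380.10
Workforce Levy: 4% × $12670.00 = $506.80
Training Fund Levy: 8% × $12670.00 = $1013.60
Total: $1599.88 + $380.10 + $506.80 + $1013.60 = $3500.38

$3500.38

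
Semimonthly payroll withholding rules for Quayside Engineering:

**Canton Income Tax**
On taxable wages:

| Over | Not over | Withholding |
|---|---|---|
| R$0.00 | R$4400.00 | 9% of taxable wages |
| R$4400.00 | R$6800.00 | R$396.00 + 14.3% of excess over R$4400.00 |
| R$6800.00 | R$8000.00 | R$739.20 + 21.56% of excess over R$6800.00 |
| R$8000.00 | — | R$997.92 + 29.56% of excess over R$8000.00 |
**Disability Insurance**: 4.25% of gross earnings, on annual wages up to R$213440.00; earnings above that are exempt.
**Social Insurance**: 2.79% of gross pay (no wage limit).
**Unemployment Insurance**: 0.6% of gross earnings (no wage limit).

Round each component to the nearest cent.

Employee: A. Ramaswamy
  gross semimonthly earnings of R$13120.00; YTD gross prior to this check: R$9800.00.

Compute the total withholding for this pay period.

R$3513.76

Canton Income Tax: taxable = R$13120.00
  R$997.92 + 29.56% × (R$13120.00 − R$8000.00) = R$997.92 + 29.56% × R$5120.00 = R$2511.39
Disability Insurance: 4.25% × R$13120.00 = R$557.60
Social Insurance: 2.79% × R$13120.00 = R$366.05
Unemployment Insurance: 0.6% × R$13120.00 = R$78.72
Total: R$2511.39 + R$557.60 + R$366.05 + R$78.72 = R$3513.76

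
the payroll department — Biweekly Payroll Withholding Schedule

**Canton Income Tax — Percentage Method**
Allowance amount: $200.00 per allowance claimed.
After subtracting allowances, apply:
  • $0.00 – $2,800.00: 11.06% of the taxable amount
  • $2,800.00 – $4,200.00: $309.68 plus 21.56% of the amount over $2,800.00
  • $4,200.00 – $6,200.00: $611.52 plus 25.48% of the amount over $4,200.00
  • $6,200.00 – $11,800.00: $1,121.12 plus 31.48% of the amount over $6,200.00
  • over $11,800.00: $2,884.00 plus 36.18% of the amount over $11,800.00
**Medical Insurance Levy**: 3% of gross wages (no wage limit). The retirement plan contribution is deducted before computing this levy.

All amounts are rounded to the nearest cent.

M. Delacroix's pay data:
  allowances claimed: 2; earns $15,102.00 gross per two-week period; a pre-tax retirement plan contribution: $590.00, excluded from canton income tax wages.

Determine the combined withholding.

Canton Income Tax: taxable = $15,102.00 − $590.00 − 2×$200.00 = $14,112.00
  $2,884.00 + 36.18% × ($14,112.00 − $11,800.00) = $2,884.00 + 36.18% × $2,312.00 = $3,720.48
Medical Insurance Levy: 3% × $14,512.00 = $435.36
Total: $3,720.48 + $435.36 = $4,155.84

$4,155.84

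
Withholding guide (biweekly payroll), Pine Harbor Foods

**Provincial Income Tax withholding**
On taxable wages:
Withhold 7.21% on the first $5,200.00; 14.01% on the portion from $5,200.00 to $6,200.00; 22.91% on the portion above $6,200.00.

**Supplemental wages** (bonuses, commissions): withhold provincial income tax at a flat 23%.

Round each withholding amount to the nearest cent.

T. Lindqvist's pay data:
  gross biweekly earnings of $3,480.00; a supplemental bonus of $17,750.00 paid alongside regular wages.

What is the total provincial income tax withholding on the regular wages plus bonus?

$4,333.41

Provincial Income Tax: taxable = $3,480.00
  7.21% × $3,480.00 = $250.91
Supplemental (23% flat on bonus): 23% × $17,750.00 = $4,082.50
Total provincial income tax: $250.91 + $4,082.50 = $4,333.41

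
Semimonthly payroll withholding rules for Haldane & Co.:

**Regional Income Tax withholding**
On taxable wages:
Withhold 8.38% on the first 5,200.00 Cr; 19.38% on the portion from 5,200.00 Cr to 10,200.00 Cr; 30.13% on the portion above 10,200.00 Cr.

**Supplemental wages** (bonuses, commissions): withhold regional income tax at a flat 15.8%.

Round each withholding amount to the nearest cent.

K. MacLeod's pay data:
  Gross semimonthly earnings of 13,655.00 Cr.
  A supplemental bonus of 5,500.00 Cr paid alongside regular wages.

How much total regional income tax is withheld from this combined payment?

Regional Income Tax: taxable = 13,655.00 Cr
  1,404.76 Cr + 30.13% × (13,655.00 Cr − 10,200.00 Cr) = 1,404.76 Cr + 30.13% × 3,455.00 Cr = 2,445.75 Cr
Supplemental (15.8% flat on bonus): 15.8% × 5,500.00 Cr = 869.00 Cr
Total regional income tax: 2,445.75 Cr + 869.00 Cr = 3,314.75 Cr

3,314.75 Cr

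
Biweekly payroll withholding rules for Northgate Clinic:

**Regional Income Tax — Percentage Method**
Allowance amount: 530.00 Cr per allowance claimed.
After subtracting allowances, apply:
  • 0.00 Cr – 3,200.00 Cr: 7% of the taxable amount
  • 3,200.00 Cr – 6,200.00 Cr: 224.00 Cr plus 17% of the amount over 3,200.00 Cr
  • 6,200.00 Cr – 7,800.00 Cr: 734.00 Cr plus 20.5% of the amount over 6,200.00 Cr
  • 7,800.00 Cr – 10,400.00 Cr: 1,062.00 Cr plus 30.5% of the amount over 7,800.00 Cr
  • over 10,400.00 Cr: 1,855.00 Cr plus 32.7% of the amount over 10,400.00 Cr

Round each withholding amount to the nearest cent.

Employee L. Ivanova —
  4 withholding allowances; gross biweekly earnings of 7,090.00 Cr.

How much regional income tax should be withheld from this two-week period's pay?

Regional Income Tax: taxable = 7,090.00 Cr − 4×530.00 Cr = 4,970.00 Cr
  224.00 Cr + 17% × (4,970.00 Cr − 3,200.00 Cr) = 224.00 Cr + 17% × 1,770.00 Cr = 524.90 Cr

524.90 Cr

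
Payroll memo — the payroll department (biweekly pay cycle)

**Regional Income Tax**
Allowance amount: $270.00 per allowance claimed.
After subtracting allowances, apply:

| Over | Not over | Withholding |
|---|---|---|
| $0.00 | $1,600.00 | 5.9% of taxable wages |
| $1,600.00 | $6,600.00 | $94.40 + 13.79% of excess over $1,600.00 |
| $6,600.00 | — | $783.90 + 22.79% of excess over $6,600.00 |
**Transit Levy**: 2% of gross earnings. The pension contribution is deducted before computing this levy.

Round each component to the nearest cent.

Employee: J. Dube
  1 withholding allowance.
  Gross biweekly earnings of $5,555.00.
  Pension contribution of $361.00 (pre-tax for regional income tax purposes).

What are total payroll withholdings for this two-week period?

$656.66

Regional Income Tax: taxable = $5,555.00 − $361.00 − 1×$270.00 = $4,924.00
  $94.40 + 13.79% × ($4,924.00 − $1,600.00) = $94.40 + 13.79% × $3,324.00 = $552.78
Transit Levy: 2% × $5,194.00 = $103.88
Total: $552.78 + $103.88 = $656.66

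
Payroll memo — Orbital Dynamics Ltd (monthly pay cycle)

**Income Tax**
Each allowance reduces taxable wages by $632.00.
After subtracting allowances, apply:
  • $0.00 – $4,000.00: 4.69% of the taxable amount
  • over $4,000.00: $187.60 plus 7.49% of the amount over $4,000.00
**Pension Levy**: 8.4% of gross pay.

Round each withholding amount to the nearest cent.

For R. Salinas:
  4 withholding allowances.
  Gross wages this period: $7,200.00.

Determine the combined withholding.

$842.73

Income Tax: taxable = $7,200.00 − 4×$632.00 = $4,672.00
  $187.60 + 7.49% × ($4,672.00 − $4,000.00) = $187.60 + 7.49% × $672.00 = $237.93
Pension Levy: 8.4% × $7,200.00 = $604.80
Total: $237.93 + $604.80 = $842.73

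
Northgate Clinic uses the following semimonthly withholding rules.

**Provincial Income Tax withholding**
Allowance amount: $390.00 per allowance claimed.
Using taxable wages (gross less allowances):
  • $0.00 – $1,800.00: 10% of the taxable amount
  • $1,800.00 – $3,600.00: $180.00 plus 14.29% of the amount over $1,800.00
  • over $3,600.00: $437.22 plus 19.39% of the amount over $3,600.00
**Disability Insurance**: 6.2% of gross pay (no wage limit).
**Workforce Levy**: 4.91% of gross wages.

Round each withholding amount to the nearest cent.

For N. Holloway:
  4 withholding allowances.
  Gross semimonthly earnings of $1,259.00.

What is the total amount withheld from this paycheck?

Provincial Income Tax: taxable = $1,259.00 − 4×$390.00 = $-301.00
  Taxable ≤ 0 → $0.00
Disability Insurance: 6.2% × $1,259.00 = $78.06
Workforce Levy: 4.91% × $1,259.00 = $61.82
Total: $0.00 + $78.06 + $61.82 = $139.88

$139.88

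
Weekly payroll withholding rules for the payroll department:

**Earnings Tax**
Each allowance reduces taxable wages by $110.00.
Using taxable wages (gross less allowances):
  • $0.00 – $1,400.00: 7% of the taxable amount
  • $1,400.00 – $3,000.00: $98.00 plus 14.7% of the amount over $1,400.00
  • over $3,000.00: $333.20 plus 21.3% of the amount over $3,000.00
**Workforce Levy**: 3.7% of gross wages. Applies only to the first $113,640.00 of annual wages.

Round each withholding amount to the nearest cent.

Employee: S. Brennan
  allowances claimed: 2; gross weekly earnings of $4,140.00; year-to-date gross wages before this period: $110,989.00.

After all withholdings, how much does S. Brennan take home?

$3,512.75

Earnings Tax: taxable = $4,140.00 − 2×$110.00 = $3,920.00
  $333.20 + 21.3% × ($3,920.00 − $3,000.00) = $333.20 + 21.3% × $920.00 = $529.16
Workforce Levy: cap $113,640.00 − YTD $110,989.00 = $2,651.00 subject; 3.7% × $2,651.00 = $98.09
Total withheld: $529.16 + $98.09 = $627.25
Net pay: $4,140.00 − $627.25 = $3,512.75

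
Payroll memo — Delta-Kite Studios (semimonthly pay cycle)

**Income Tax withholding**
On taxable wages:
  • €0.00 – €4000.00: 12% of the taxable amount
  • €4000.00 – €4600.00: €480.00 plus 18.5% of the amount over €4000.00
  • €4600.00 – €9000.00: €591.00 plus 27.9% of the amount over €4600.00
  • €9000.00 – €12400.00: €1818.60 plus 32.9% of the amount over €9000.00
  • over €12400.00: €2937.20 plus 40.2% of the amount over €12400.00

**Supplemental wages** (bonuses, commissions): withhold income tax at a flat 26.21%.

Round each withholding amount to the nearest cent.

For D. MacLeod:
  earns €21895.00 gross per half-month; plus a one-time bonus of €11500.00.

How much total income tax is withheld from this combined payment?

€9768.34

Income Tax: taxable = €21895.00
  €2937.20 + 40.2% × (€21895.00 − €12400.00) = €2937.20 + 40.2% × €9495.00 = €6754.19
Supplemental (26.21% flat on bonus): 26.21% × €11500.00 = €3014.15
Total income tax: €6754.19 + €3014.15 = €9768.34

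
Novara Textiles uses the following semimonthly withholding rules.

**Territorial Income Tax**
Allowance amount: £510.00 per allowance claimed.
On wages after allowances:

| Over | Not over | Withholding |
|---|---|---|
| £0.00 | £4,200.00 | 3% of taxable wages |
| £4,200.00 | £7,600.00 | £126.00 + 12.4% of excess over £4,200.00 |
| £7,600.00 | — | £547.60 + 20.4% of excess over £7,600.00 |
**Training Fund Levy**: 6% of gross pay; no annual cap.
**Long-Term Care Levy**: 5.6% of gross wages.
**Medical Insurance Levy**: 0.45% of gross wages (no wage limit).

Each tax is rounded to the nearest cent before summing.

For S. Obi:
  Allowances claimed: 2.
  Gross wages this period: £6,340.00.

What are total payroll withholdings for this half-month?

Territorial Income Tax: taxable = £6,340.00 − 2×£510.00 = £5,320.00
  £126.00 + 12.4% × (£5,320.00 − £4,200.00) = £126.00 + 12.4% × £1,120.00 = £264.88
Training Fund Levy: 6% × £6,340.00 = £380.40
Long-Term Care Levy: 5.6% × £6,340.00 = £355.04
Medical Insurance Levy: 0.45% × £6,340.00 = £28.53
Total: £264.88 + £380.40 + £355.04 + £28.53 = £1,028.85

£1,028.85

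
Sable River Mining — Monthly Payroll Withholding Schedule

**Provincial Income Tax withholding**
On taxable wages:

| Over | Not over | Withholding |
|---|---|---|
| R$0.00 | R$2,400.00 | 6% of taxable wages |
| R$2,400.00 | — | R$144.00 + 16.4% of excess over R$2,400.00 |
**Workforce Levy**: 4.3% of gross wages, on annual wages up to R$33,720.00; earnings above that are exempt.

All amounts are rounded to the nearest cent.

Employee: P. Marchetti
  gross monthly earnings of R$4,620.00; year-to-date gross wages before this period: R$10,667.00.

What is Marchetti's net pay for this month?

R$3,913.26

Provincial Income Tax: taxable = R$4,620.00
  R$144.00 + 16.4% × (R$4,620.00 − R$2,400.00) = R$144.00 + 16.4% × R$2,220.00 = R$508.08
Workforce Levy: 4.3% × R$4,620.00 = R$198.66
Total withheld: R$508.08 + R$198.66 = R$706.74
Net pay: R$4,620.00 − R$706.74 = R$3,913.26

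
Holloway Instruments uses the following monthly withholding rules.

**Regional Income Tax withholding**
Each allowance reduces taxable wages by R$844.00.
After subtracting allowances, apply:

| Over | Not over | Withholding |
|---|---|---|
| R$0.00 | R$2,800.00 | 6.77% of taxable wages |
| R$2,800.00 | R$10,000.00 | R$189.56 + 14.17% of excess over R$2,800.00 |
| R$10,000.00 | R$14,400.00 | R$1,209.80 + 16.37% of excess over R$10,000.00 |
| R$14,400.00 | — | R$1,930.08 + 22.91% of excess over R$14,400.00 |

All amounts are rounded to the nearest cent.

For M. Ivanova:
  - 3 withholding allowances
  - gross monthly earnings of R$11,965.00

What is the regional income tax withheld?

R$1,129.46

Regional Income Tax: taxable = R$11,965.00 − 3×R$844.00 = R$9,433.00
  R$189.56 + 14.17% × (R$9,433.00 − R$2,800.00) = R$189.56 + 14.17% × R$6,633.00 = R$1,129.46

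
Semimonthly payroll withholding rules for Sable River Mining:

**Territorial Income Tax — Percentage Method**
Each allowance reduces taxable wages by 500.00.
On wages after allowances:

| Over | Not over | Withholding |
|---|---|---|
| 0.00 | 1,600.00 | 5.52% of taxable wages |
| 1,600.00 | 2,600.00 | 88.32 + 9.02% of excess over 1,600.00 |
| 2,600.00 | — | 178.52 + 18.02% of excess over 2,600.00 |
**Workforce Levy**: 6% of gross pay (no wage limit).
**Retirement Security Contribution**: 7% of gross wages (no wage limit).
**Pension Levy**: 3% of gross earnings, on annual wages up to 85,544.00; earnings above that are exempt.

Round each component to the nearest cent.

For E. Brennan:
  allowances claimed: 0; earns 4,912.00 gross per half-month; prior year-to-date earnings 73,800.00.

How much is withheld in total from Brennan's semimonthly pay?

Territorial Income Tax: taxable = 4,912.00
  178.52 + 18.02% × (4,912.00 − 2,600.00) = 178.52 + 18.02% × 2,312.00 = 595.14
Workforce Levy: 6% × 4,912.00 = 294.72
Retirement Security Contribution: 7% × 4,912.00 = 343.84
Pension Levy: 3% × 4,912.00 = 147.36
Total: 595.14 + 294.72 + 343.84 + 147.36 = 1,381.06

1,381.06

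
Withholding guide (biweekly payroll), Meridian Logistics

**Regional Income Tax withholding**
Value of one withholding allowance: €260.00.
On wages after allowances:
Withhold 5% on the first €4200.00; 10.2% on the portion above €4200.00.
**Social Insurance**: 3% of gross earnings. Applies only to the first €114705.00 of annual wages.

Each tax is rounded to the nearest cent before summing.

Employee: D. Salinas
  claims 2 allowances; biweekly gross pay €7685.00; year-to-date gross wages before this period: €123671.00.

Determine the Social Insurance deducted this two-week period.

€0.00

Social Insurance: YTD €123671.00 ≥ cap €114705.00 → €0.00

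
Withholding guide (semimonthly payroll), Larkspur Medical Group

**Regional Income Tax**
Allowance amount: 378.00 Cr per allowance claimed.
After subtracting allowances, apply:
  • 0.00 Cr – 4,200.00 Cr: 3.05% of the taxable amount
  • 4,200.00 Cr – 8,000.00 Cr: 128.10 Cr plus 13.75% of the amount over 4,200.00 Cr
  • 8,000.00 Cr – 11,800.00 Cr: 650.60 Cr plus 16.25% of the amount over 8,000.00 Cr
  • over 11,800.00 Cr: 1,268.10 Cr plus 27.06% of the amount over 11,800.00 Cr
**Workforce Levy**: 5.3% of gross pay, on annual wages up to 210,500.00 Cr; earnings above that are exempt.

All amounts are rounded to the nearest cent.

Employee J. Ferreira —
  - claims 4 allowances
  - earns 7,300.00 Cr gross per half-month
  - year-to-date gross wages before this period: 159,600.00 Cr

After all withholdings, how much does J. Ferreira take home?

6,566.65 Cr

Regional Income Tax: taxable = 7,300.00 Cr − 4×378.00 Cr = 5,788.00 Cr
  128.10 Cr + 13.75% × (5,788.00 Cr − 4,200.00 Cr) = 128.10 Cr + 13.75% × 1,588.00 Cr = 346.45 Cr
Workforce Levy: 5.3% × 7,300.00 Cr = 386.90 Cr
Total withheld: 346.45 Cr + 386.90 Cr = 733.35 Cr
Net pay: 7,300.00 Cr − 733.35 Cr = 6,566.65 Cr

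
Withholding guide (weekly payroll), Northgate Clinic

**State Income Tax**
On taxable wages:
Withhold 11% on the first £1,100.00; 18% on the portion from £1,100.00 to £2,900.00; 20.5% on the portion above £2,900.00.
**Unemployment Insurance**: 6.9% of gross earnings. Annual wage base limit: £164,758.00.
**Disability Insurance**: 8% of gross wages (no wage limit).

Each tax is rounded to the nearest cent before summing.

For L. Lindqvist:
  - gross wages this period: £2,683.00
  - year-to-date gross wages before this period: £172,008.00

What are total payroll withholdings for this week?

State Income Tax: taxable = £2,683.00
  £121.00 + 18% × (£2,683.00 − £1,100.00) = £121.00 + 18% × £1,583.00 = £405.94
Unemployment Insurance: YTD £172,008.00 ≥ cap £164,758.00 → £0.00
Disability Insurance: 8% × £2,683.00 = £214.64
Total: £405.94 + £0.00 + £214.64 = £620.58

£620.58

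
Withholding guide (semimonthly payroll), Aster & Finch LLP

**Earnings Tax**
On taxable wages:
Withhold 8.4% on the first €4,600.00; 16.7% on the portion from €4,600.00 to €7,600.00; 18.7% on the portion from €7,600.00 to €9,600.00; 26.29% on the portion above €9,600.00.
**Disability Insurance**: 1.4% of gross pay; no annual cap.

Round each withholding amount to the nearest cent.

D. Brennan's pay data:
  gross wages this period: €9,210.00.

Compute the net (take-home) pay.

Earnings Tax: taxable = €9,210.00
  €887.40 + 18.7% × (€9,210.00 − €7,600.00) = €887.40 + 18.7% × €1,610.00 = €1,188.47
Disability Insurance: 1.4% × €9,210.00 = €128.94
Total withheld: €1,188.47 + €128.94 = €1,317.41
Net pay: €9,210.00 − €1,317.41 = €7,892.59

€7,892.59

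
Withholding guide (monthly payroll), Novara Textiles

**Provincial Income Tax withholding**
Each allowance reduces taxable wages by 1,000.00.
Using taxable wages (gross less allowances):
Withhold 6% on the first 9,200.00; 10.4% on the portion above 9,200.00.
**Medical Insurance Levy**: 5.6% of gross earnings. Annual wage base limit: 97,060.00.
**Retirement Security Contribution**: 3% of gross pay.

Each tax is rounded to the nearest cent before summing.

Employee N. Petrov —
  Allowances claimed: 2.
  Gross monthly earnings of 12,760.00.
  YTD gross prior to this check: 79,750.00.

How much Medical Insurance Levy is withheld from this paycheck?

Medical Insurance Levy: 5.6% × 12,760.00 = 714.56

714.56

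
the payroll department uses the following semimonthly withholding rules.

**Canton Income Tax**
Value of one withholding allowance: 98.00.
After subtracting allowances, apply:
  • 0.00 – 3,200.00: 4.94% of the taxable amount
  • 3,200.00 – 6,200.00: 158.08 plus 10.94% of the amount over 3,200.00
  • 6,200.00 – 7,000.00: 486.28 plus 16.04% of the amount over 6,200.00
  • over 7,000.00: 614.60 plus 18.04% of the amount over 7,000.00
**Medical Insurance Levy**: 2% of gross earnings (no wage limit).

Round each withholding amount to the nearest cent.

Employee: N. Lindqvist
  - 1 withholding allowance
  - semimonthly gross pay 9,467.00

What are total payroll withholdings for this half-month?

Canton Income Tax: taxable = 9,467.00 − 1×98.00 = 9,369.00
  614.60 + 18.04% × (9,369.00 − 7,000.00) = 614.60 + 18.04% × 2,369.00 = 1,041.97
Medical Insurance Levy: 2% × 9,467.00 = 189.34
Total: 1,041.97 + 189.34 = 1,231.31

1,231.31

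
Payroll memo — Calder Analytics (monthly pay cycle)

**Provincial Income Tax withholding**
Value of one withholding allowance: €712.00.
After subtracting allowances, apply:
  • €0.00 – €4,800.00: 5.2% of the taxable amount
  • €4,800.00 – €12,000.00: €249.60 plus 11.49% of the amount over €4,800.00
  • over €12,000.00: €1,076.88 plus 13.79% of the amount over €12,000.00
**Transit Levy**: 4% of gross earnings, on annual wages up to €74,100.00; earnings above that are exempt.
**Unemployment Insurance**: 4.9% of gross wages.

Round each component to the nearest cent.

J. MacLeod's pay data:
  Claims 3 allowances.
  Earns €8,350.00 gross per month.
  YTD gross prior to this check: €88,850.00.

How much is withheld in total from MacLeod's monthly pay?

€821.22

Provincial Income Tax: taxable = €8,350.00 − 3×€712.00 = €6,214.00
  €249.60 + 11.49% × (€6,214.00 − €4,800.00) = €249.60 + 11.49% × €1,414.00 = €412.07
Transit Levy: YTD €88,850.00 ≥ cap €74,100.00 → €0.00
Unemployment Insurance: 4.9% × €8,350.00 = €409.15
Total: €412.07 + €0.00 + €409.15 = €821.22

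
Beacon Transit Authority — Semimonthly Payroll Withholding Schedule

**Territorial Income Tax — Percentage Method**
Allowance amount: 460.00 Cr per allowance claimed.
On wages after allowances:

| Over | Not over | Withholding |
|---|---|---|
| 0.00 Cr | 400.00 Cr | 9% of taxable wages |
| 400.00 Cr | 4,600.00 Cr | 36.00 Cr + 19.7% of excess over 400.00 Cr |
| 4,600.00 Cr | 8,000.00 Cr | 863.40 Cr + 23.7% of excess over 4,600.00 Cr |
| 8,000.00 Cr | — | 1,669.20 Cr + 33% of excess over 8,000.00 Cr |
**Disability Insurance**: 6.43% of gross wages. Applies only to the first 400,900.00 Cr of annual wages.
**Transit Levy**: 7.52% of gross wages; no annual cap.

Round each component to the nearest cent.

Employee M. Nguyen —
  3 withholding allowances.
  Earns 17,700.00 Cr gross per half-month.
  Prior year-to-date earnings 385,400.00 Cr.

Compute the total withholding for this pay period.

6,742.49 Cr

Territorial Income Tax: taxable = 17,700.00 Cr − 3×460.00 Cr = 16,320.00 Cr
  1,669.20 Cr + 33% × (16,320.00 Cr − 8,000.00 Cr) = 1,669.20 Cr + 33% × 8,320.00 Cr = 4,414.80 Cr
Disability Insurance: cap 400,900.00 Cr − YTD 385,400.00 Cr = 15,500.00 Cr subject; 6.43% × 15,500.00 Cr = 996.65 Cr
Transit Levy: 7.52% × 17,700.00 Cr = 1,331.04 Cr
Total: 4,414.80 Cr + 996.65 Cr + 1,331.04 Cr = 6,742.49 Cr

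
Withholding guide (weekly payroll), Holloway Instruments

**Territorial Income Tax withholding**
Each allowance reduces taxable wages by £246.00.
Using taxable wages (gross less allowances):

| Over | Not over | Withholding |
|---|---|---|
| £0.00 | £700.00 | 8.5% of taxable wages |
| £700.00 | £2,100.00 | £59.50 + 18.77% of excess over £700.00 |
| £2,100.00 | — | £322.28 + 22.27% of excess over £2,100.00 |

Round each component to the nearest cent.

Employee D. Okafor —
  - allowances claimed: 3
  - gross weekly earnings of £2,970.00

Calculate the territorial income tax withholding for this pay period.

Territorial Income Tax: taxable = £2,970.00 − 3×£246.00 = £2,232.00
  £322.28 + 22.27% × (£2,232.00 − £2,100.00) = £322.28 + 22.27% × £132.00 = £351.68

£351.68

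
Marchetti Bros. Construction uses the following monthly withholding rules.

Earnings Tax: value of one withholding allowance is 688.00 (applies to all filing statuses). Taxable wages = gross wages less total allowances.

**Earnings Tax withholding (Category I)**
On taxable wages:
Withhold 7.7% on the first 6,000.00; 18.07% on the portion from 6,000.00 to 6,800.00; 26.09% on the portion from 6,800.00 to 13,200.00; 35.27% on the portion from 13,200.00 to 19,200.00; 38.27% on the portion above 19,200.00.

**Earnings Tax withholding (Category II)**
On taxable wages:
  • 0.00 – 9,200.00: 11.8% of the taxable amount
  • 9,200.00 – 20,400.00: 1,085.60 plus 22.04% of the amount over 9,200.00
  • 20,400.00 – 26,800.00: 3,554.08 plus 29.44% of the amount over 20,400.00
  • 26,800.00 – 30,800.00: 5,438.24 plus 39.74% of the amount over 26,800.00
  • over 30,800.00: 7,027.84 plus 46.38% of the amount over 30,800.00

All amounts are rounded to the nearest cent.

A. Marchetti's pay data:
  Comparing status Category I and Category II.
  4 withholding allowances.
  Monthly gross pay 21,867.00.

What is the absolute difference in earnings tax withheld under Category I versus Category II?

Earnings Tax (Category I): taxable = 21,867.00 − 4×688.00 = 19,115.00
  2,276.32 + 35.27% × (19,115.00 − 13,200.00) = 2,276.32 + 35.27% × 5,915.00 = 4,362.54
Earnings Tax (Category II): taxable = 21,867.00 − 4×688.00 = 19,115.00
  1,085.60 + 22.04% × (19,115.00 − 9,200.00) = 1,085.60 + 22.04% × 9,915.00 = 3,270.87
Difference: |4,362.54 − 3,270.87| = 1,091.67 (higher under Category I)

1,091.67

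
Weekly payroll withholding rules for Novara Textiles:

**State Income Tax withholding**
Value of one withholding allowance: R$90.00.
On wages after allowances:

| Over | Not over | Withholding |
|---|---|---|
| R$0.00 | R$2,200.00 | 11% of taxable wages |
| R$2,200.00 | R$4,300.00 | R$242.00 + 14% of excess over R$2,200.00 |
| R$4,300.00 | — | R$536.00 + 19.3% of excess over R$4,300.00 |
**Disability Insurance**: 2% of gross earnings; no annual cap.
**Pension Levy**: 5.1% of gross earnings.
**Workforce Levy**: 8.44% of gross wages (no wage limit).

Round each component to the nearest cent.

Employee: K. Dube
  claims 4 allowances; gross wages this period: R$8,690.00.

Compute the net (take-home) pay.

R$6,025.78

State Income Tax: taxable = R$8,690.00 − 4×R$90.00 = R$8,330.00
  R$536.00 + 19.3% × (R$8,330.00 − R$4,300.00) = R$536.00 + 19.3% × R$4,030.00 = R$1,313.79
Disability Insurance: 2% × R$8,690.00 = R$173.80
Pension Levy: 5.1% × R$8,690.00 = R$443.19
Workforce Levy: 8.44% × R$8,690.00 = R$733.44
Total withheld: R$1,313.79 + R$173.80 + R$443.19 + R$733.44 = R$2,664.22
Net pay: R$8,690.00 − R$2,664.22 = R$6,025.78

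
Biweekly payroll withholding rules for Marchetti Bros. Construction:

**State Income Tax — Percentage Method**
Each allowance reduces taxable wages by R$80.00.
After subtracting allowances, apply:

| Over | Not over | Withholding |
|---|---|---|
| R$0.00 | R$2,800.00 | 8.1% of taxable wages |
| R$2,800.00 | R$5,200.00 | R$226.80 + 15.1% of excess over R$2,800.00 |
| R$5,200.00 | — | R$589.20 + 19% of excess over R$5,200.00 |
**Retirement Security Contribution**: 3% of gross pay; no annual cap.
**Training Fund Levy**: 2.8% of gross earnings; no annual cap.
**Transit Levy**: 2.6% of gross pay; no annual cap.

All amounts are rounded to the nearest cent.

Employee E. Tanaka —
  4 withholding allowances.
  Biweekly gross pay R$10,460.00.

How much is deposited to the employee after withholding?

State Income Tax: taxable = R$10,460.00 − 4×R$80.00 = R$10,140.00
  R$589.20 + 19% × (R$10,140.00 − R$5,200.00) = R$589.20 + 19% × R$4,940.00 = R$1,527.80
Retirement Security Contribution: 3% × R$10,460.00 = R$313.80
Training Fund Levy: 2.8% × R$10,460.00 = R$292.88
Transit Levy: 2.6% × R$10,460.00 = R$271.96
Total withheld: R$1,527.80 + R$313.80 + R$292.88 + R$271.96 = R$2,406.44
Net pay: R$10,460.00 − R$2,406.44 = R$8,053.56

R$8,053.56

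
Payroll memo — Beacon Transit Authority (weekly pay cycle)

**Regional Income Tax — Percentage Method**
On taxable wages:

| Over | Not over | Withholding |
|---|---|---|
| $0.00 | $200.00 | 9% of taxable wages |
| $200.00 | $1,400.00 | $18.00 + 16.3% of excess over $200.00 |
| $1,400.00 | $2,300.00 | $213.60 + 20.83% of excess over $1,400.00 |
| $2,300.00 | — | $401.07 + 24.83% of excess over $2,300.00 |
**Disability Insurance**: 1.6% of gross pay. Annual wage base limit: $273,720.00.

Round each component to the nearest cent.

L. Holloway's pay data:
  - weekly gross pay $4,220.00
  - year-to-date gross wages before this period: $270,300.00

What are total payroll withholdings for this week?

Regional Income Tax: taxable = $4,220.00
  $401.07 + 24.83% × ($4,220.00 − $2,300.00) = $401.07 + 24.83% × $1,920.00 = $877.81
Disability Insurance: cap $273,720.00 − YTD $270,300.00 = $3,420.00 subject; 1.6% × $3,420.00 = $54.72
Total: $877.81 + $54.72 = $932.53

$932.53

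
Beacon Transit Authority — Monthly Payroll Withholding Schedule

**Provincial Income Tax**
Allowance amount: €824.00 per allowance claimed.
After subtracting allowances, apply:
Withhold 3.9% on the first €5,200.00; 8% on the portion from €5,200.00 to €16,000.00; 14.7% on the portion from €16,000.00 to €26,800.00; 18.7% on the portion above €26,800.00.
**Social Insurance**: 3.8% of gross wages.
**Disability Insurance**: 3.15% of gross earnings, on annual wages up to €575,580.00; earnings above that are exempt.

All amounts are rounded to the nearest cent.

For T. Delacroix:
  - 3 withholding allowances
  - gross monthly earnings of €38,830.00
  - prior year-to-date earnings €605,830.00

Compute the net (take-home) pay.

€32,912.71

Provincial Income Tax: taxable = €38,830.00 − 3×€824.00 = €36,358.00
  €2,654.40 + 18.7% × (€36,358.00 − €26,800.00) = €2,654.40 + 18.7% × €9,558.00 = €4,441.75
Social Insurance: 3.8% × €38,830.00 = €1,475.54
Disability Insurance: YTD €605,830.00 ≥ cap €575,580.00 → €0.00
Total withheld: €4,441.75 + €1,475.54 + €0.00 = €5,917.29
Net pay: €38,830.00 − €5,917.29 = €32,912.71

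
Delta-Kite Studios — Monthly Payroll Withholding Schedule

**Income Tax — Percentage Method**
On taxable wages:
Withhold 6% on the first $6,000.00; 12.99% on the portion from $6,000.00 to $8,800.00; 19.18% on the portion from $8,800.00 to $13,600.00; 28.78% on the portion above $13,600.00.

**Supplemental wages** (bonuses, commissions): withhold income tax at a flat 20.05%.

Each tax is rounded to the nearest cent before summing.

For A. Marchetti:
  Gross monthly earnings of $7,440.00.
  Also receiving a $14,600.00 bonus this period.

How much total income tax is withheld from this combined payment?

$3,474.36

Income Tax: taxable = $7,440.00
  $360.00 + 12.99% × ($7,440.00 − $6,000.00) = $360.00 + 12.99% × $1,440.00 = $547.06
Supplemental (20.05% flat on bonus): 20.05% × $14,600.00 = $2,927.30
Total income tax: $547.06 + $2,927.30 = $3,474.36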